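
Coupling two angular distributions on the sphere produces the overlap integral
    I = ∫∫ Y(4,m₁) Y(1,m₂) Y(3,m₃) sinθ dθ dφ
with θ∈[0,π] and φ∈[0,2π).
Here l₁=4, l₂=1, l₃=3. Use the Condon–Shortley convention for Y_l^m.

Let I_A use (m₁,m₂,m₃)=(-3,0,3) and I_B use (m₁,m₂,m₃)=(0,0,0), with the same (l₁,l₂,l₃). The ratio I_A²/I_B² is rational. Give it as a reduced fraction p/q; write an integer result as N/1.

7/16

Shared (l₁,l₂,l₃)=(4,1,3): N and (l;000)² cancel in I_A²/I_B².
A: Δ = 2!·6!·0!/9! = 1/252; Racah Σ t=1..1: t=1:−1/720 = -1/720; ⇒ 3j(4 1 3; -3 0 3)² = 1/36, sgn -1
B: Δ = 2!·6!·0!/9! = 1/252; Racah Σ t=1..1: t=1:−1/36 = -1/36; ⇒ 3j(4 1 3; 0 0 0)² = 4/63, sgn +1
I_A²/I_B² = (1/36)/(4/63) = 7/16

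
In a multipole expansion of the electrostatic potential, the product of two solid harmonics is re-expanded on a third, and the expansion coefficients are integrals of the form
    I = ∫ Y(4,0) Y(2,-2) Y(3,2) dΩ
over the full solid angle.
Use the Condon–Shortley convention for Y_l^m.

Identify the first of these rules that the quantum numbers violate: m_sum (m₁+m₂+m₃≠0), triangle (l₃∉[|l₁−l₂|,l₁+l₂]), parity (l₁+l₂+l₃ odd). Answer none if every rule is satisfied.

parity

Σmᵢ = 0  ✓
l₃∈[|l₁−l₂|,l₁+l₂]=[2,6], have l₃=3  ✓
Σlᵢ = 9 ⇒ odd  ✗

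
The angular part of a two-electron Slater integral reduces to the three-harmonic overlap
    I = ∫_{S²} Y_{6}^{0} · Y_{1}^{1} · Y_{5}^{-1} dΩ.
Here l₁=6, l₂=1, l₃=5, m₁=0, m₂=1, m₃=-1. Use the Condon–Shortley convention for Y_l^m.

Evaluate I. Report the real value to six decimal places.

Checks pass: Σm=0; 12 even; l₃=5∈[5,7].
(2·6+1)(2·1+1)(2·5+1) = 429
Δ: 2! 10! 0! / 13! → 1/858
sum: t=1:−1/14400 = -1/14400
3j²(6 1 5; 0 0 0) = Δ·Π!·Σ² = 6/143  (sign +1)
sum: t=2:+1/34560 = 1/34560
3j²(6 1 5; 0 1 -1) = Δ·Π!·Σ² = 5/286  (sign +1)
combine: 4πI² = 429·6/143·5/286 = 45/143
take √, sign +1: I = 0.15824621

0.158246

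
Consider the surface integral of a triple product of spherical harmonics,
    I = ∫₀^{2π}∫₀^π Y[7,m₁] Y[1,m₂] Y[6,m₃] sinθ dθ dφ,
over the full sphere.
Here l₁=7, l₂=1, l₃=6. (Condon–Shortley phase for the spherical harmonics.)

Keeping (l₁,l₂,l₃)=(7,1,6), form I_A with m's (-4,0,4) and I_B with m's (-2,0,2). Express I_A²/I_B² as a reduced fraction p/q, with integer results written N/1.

Same 7,1,6: normalisation and zero-m 3j drop out of the ratio.
A: Δ: 2! 12! 0! / 15! → 1/1365; sum: t=1:−1/7257600 = -1/7257600; 3j²(7 1 6; -4 0 4) = Δ·Π!·Σ² = 11/455  (sign -1)
B: Δ: 2! 12! 0! / 15! → 1/1365; sum: t=1:−1/967680 = -1/967680; 3j²(7 1 6; -2 0 2) = Δ·Π!·Σ² = 3/91  (sign -1)
I_A²/I_B² = (11/455)/(3/91) = 11/15

11/15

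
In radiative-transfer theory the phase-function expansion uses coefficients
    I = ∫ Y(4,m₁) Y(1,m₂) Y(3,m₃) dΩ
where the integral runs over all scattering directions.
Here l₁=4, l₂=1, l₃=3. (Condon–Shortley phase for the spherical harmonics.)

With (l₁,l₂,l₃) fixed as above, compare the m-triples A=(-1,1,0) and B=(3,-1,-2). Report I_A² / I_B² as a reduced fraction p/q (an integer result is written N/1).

10/21

Same 4,1,3: normalisation and zero-m 3j drop out of the ratio.
A: Δ: 2! 6! 0! / 9! → 1/252; sum: t=2:+1/72 = 1/72; 3j²(4 1 3; -1 1 0) = Δ·Π!·Σ² = 5/126  (sign -1)
B: Δ: 2! 6! 0! / 9! → 1/252; sum: t=0:+1/240 = 1/240; 3j²(4 1 3; 3 -1 -2) = Δ·Π!·Σ² = 1/12  (sign -1)
I_A²/I_B² = (5/126)/(1/12) = 10/21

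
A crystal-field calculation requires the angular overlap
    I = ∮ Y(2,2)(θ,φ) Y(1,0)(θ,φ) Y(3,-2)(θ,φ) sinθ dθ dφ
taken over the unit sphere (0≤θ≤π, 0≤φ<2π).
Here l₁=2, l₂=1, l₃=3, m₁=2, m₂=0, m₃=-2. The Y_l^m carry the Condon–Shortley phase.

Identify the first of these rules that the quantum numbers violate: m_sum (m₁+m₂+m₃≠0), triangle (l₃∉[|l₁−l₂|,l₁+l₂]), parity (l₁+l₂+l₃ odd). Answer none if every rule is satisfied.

none

Σmᵢ = 0  ✓
l₃∈[|l₁−l₂|,l₁+l₂]=[1,3], have l₃=3  ✓
Σlᵢ = 6 ⇒ even  ✓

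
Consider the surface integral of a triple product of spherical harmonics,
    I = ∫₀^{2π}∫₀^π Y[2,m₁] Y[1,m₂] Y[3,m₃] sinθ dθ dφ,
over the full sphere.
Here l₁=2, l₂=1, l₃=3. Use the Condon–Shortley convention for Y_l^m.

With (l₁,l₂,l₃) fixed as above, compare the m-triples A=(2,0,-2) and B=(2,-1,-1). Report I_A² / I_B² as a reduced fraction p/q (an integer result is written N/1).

5/1

l's match ⇒ only the (l;m) 3-j factors differ between A and B.
A: triangle coeff Δ(2,1,3) = 1/105; Σ_t [0,0]: t=0:+1/24 = 1/24; (3j)²=1/21 [(2 1 3; 2 0 -2)], sign=-1
B: triangle coeff Δ(2,1,3) = 1/105; Σ_t [0,0]: t=0:+1/48 = 1/48; (3j)²=1/105 [(2 1 3; 2 -1 -1)], sign=+1
I_A²/I_B² = (1/21)/(1/105) = 5/1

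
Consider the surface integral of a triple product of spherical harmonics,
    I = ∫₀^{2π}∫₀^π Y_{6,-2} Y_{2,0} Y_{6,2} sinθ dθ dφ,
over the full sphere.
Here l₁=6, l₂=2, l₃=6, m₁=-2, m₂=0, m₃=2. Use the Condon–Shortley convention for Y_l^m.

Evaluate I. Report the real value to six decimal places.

m-sum 0 ✓  L=14 even ✓  4≤6≤8 ✓
Π(2lᵢ+1) = 13×5×13 = 845
triangle coeff Δ(6,2,6) = 1/90090
Σ_t [0,2]: t=0:+1/69120 t=1:−1/14400 t=2:+1/69120 = -7/172800
(3j)²=14/715 [(6 2 6; 0 0 0)], sign=-1
Σ_t [0,2]: t=0:+1/322560 t=1:−1/30240 t=2:+1/69120 = -1/64512
(3j)²=10/1001 [(6 2 6; -2 0 2)], sign=-1
⇒ 4πI² = 20/121
I = (+1)√(20/121/(4π)) = 0.11468784

0.114688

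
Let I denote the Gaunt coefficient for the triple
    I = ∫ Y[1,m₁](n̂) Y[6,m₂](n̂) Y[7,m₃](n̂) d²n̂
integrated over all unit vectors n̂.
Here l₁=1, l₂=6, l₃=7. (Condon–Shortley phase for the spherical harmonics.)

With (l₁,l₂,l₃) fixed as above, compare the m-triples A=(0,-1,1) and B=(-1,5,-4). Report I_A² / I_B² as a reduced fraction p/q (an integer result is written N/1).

Shared (l₁,l₂,l₃)=(1,6,7): N and (l;000)² cancel in I_A²/I_B².
A: Δ = 0!·2!·12!/15! = 1/1365; Racah Σ t=0..0: t=0:+1/604800 = 1/604800; ⇒ 3j(1 6 7; 0 -1 1)² = 16/455, sgn +1
B: Δ = 0!·2!·12!/15! = 1/1365; Racah Σ t=0..0: t=0:+1/79833600 = 1/79833600; ⇒ 3j(1 6 7; -1 5 -4)² = 1/455, sgn -1
I_A²/I_B² = (16/455)/(1/455) = 16/1

16/1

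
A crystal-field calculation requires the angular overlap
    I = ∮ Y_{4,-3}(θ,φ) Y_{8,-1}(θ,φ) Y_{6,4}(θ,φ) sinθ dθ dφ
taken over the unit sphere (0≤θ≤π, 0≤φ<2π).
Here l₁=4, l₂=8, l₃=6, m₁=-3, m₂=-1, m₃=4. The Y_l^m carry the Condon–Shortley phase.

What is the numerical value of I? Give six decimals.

0.106585

m-sum 0 ✓  L=18 even ✓  4≤6≤12 ✓
Π(2lᵢ+1) = 9×17×13 = 1989
triangle coeff Δ(4,8,6) = 1/23279256
Σ_t [2,4]: t=2:+1/1658880 t=3:−1/518400 t=4:+1/1658880 = -1/1382400
(3j)²=504/46189 [(4 8 6; 0 0 0)], sign=-1
Σ_t [5,6]: t=5:−1/19353600 t=6:+1/261273600 = -1/20901888
(3j)²=21875/3325608 [(4 8 6; -3 -1 4)], sign=-1
⇒ 4πI² = 1378125/9653501
I = (+1)√(1378125/9653501/(4π)) = 0.10658521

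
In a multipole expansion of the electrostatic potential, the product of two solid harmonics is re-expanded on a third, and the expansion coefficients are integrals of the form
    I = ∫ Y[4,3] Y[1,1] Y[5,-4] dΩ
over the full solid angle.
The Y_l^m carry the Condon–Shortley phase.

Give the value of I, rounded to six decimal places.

Checks pass: Σm=0; 10 even; l₃=5∈[3,5].
(2·4+1)(2·1+1)(2·5+1) = 297
Δ: 0! 8! 2! / 11! → 1/495
sum: t=0:+1/576 = 1/576
3j²(4 1 5; 0 0 0) = Δ·Π!·Σ² = 5/99  (sign -1)
sum: t=0:+1/10080 = 1/10080
3j²(4 1 5; 3 1 -4) = Δ·Π!·Σ² = 4/55  (sign -1)
combine: 4πI² = 297·5/99·4/55 = 12/11
take √, sign +1: I = 0.29463840

0.294638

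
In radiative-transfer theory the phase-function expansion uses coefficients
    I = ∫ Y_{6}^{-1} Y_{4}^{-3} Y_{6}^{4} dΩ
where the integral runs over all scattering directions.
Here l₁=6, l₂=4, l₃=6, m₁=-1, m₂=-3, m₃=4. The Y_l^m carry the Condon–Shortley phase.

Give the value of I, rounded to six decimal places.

-0.154578

m-sum 0 ✓  L=16 even ✓  2≤6≤10 ✓
Π(2lᵢ+1) = 13×9×13 = 1521
triangle coeff Δ(6,4,6) = 1/15315300
Σ_t [0,4]: t=0:+1/829440 t=1:−1/25920 t=2:+1/9216 t=3:−1/25920 t=4:+1/829440 = 7/207360
(3j)²=28/2431 [(6 4 6; 0 0 0)], sign=+1
Σ_t [0,1]: t=0:+1/725760 t=1:−1/207360 = -1/290304
(3j)²=125/7293 [(6 4 6; -1 -3 4)], sign=-1
⇒ 4πI² = 10500/34969
I = (-1)√(10500/34969/(4π)) = -0.15457815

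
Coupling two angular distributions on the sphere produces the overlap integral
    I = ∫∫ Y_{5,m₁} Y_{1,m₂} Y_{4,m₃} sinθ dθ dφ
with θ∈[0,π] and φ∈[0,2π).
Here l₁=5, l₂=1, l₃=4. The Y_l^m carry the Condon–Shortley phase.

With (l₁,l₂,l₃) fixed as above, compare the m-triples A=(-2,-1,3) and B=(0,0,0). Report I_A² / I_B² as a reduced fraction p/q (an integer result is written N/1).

3/25

l's match ⇒ only the (l;m) 3-j factors differ between A and B.
A: triangle coeff Δ(5,1,4) = 1/495; Σ_t [0,0]: t=0:+1/10080 = 1/10080; (3j)²=1/165 [(5 1 4; -2 -1 3)], sign=-1
B: triangle coeff Δ(5,1,4) = 1/495; Σ_t [1,1]: t=1:−1/576 = -1/576; (3j)²=5/99 [(5 1 4; 0 0 0)], sign=-1
I_A²/I_B² = (1/165)/(5/99) = 3/25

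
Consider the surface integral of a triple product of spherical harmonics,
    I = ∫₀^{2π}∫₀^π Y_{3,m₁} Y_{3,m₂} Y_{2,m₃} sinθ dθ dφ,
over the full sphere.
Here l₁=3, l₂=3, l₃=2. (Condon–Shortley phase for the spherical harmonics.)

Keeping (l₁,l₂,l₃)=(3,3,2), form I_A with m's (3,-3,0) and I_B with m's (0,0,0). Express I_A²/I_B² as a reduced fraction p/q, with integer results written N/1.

25/16

Same 3,3,2: normalisation and zero-m 3j drop out of the ratio.
A: Δ: 4! 2! 2! / 9! → 1/3780; sum: t=0:+1/96 = 1/96; 3j²(3 3 2; 3 -3 0) = Δ·Π!·Σ² = 5/84  (sign +1)
B: Δ: 4! 2! 2! / 9! → 1/3780; sum: t=1:−1/24 t=2:+1/4 t=3:−1/24 = 1/6; 3j²(3 3 2; 0 0 0) = Δ·Π!·Σ² = 4/105  (sign +1)
I_A²/I_B² = (5/84)/(4/105) = 25/16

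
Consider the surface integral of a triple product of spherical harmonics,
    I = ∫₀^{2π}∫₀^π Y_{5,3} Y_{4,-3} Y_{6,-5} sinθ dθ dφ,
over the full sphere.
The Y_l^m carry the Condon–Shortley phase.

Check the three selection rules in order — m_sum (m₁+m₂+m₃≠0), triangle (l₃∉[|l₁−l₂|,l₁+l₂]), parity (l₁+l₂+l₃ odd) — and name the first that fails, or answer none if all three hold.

m_sum

m₁+m₂+m₃ = 3 − 3 − 5 = -5  ✗
triangle: |5−4|=1 ≤ l₃=6 ≤ 5+4=9
parity: l₁+l₂+l₃ = 15 is odd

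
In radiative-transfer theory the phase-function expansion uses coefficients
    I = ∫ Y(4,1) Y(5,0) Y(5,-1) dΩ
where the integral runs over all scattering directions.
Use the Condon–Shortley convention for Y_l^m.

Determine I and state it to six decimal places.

Checks pass: Σm=0; 14 even; l₃=5∈[1,9].
(2·4+1)(2·5+1)(2·5+1) = 1089
Δ: 4! 4! 6! / 15! → 1/3153150
sum: t=0:+1/69120 t=1:−1/1728 t=2:+1/576 t=3:−1/1728 t=4:+1/69120 = 7/11520
3j²(4 5 5; 0 0 0) = Δ·Π!·Σ² = 2/143  (sign -1)
sum: t=0:+1/17280 t=1:−1/1152 t=2:+1/864 t=3:−1/6912 = 7/34560
3j²(4 5 5; 1 0 -1) = Δ·Π!·Σ² = 1/429  (sign +1)
combine: 4πI² = 1089·2/143·1/429 = 6/169
take √, sign -1: I = -0.05315295

-0.053153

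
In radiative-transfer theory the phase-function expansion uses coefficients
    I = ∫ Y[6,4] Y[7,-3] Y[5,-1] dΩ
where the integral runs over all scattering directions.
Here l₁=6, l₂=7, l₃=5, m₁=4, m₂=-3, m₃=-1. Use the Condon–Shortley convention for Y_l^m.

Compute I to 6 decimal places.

Checks pass: Σm=0; 18 even; l₃=5∈[1,13].
(2·6+1)(2·7+1)(2·5+1) = 2145
Δ: 8! 4! 6! / 19! → 1/174594420
sum: t=2:+1/4147200 t=3:−1/207360 t=4:+1/82944 t=5:−1/207360 t=6:+1/4147200 = 1/345600
3j²(6 7 5; 0 0 0) = Δ·Π!·Σ² = 420/46189  (sign -1)
sum: t=0:+1/7741440 t=1:−1/1088640 t=2:+1/1658880 = -13/69672960
3j²(6 7 5; 4 -3 -1) = Δ·Π!·Σ² = 325/149226  (sign -1)
combine: 4πI² = 2145·420/46189·325/149226 = 48750/1147619
take √, sign +1: I = 0.05814114

0.058141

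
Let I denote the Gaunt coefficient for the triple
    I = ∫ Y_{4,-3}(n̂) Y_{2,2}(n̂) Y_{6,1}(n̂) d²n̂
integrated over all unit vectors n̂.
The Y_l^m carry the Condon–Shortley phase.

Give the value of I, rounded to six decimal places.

-0.035563

Checks pass: Σm=0; 12 even; l₃=6∈[2,6].
(2·4+1)(2·2+1)(2·6+1) = 585
Δ: 0! 8! 4! / 13! → 1/6435
sum: t=0:+1/2304 = 1/2304
3j²(4 2 6; 0 0 0) = Δ·Π!·Σ² = 5/143  (sign +1)
sum: t=0:+1/120960 = 1/120960
3j²(4 2 6; -3 2 1) = Δ·Π!·Σ² = 1/1287  (sign -1)
combine: 4πI² = 585·5/143·1/1287 = 25/1573
take √, sign -1: I = -0.03556319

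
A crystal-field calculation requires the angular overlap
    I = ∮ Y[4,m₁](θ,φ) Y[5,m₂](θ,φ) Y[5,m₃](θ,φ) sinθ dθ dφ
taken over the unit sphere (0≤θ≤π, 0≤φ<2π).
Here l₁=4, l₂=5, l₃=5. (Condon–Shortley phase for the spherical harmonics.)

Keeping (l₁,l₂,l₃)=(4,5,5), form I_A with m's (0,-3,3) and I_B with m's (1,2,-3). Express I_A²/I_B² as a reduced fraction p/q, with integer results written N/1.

Same 4,5,5: normalisation and zero-m 3j drop out of the ratio.
A: Δ: 4! 4! 6! / 15! → 1/3153150; sum: t=0:+1/27648 t=1:−1/4320 t=2:+1/11520 = -1/9216; 3j²(4 5 5; 0 -3 3) = Δ·Π!·Σ² = 2/143  (sign -1)
B: Δ: 4! 4! 6! / 15! → 1/3153150; sum: t=1:−1/17280 t=2:+1/2880 t=3:−1/6912 = 1/6912; 3j²(4 5 5; 1 2 -3) = Δ·Π!·Σ² = 5/429  (sign +1)
I_A²/I_B² = (2/143)/(5/429) = 6/5

6/5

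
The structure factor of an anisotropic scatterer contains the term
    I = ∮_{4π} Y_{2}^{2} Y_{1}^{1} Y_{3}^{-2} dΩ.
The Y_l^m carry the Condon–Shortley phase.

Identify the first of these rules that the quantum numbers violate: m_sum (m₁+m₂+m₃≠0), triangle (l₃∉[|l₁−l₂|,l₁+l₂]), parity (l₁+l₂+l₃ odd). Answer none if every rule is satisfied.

m_sum

Σmᵢ = 1  ✗
l₃∈[|l₁−l₂|,l₁+l₂]=[1,3], have l₃=3
Σlᵢ = 6 ⇒ even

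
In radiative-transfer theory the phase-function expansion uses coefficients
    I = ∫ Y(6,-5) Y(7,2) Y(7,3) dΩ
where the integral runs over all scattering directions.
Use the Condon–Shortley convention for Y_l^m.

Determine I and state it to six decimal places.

Checks pass: Σm=0; 20 even; l₃=7∈[1,13].
(2·6+1)(2·7+1)(2·7+1) = 2925
Δ: 6! 6! 8! / 21! → 1/2444321880
sum: t=0:+1/2612736000 t=1:−1/20736000 t=2:+1/1658880 t=3:−1/746496 t=4:+1/1658880 t=5:−1/20736000 t=6:+1/2612736000 = -1/4354560
3j²(6 7 7; 0 0 0) = Δ·Π!·Σ² = 1000/138567  (sign +1)
sum: t=5:−1/49766400 t=6:+1/62208000 = -1/248832000
3j²(6 7 7; -5 2 3) = Δ·Π!·Σ² = 21/20995  (sign -1)
combine: 4πI² = 2925·1000/138567·21/20995 = 315000/14919047
take √, sign -1: I = -0.04099018

-0.040990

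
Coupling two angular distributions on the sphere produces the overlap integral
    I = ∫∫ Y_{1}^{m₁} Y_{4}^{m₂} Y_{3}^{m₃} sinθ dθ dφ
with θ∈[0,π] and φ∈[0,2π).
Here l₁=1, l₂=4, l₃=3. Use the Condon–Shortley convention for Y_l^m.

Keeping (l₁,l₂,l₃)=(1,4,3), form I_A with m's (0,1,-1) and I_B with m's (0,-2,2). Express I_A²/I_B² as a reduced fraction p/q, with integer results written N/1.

l's match ⇒ only the (l;m) 3-j factors differ between A and B.
A: triangle coeff Δ(1,4,3) = 1/252; Σ_t [1,1]: t=1:−1/48 = -1/48; (3j)²=5/84 [(1 4 3; 0 1 -1)], sign=-1
B: triangle coeff Δ(1,4,3) = 1/252; Σ_t [1,1]: t=1:−1/120 = -1/120; (3j)²=1/21 [(1 4 3; 0 -2 2)], sign=+1
I_A²/I_B² = (5/84)/(1/21) = 5/4

5/4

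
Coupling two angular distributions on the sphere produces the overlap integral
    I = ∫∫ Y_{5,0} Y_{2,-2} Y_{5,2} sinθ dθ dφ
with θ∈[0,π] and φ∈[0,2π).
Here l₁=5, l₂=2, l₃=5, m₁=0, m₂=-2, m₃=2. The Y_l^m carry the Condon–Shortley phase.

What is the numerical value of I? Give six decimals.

-0.191372

m-sum 0 ✓  L=12 even ✓  3≤5≤7 ✓
Π(2lᵢ+1) = 11×5×11 = 605
triangle coeff Δ(5,2,5) = 1/38610
Σ_t [0,2]: t=0:+1/2880 t=1:−1/576 t=2:+1/2880 = -1/960
(3j)²=10/429 [(5 2 5; 0 0 0)], sign=+1
Σ_t [0,0]: t=0:+1/2880 = 1/2880
(3j)²=14/429 [(5 2 5; 0 -2 2)], sign=-1
⇒ 4πI² = 700/1521
I = (-1)√(700/1521/(4π)) = -0.19137248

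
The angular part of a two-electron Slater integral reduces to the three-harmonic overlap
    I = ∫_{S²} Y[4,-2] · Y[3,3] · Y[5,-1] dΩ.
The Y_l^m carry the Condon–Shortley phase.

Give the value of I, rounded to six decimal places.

Checks pass: Σm=0; 12 even; l₃=5∈[1,7].
(2·4+1)(2·3+1)(2·5+1) = 693
Δ: 2! 6! 4! / 13! → 1/180180
sum: t=0:+1/576 t=1:−1/144 t=2:+1/576 = -1/288
3j²(4 3 5; 0 0 0) = Δ·Π!·Σ² = 20/1001  (sign +1)
sum: t=2:+1/2304 = 1/2304
3j²(4 3 5; -2 3 -1) = Δ·Π!·Σ² = 75/4004  (sign +1)
combine: 4πI² = 693·20/1001·75/4004 = 3375/13013
take √, sign +1: I = 0.14366244

0.143662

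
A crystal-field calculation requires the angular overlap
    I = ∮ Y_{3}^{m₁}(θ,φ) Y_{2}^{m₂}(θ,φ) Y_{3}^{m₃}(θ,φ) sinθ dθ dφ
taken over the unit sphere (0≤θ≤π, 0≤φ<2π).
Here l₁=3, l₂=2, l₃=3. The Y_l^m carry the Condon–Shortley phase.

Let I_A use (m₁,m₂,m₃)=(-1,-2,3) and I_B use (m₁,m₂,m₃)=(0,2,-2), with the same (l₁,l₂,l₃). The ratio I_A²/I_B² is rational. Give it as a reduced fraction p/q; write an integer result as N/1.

Shared (l₁,l₂,l₃)=(3,2,3): N and (l;000)² cancel in I_A²/I_B².
A: Δ = 2!·4!·2!/9! = 1/3780; Racah Σ t=0..0: t=0:+1/96 = 1/96; ⇒ 3j(3 2 3; -1 -2 3)² = 1/42, sgn +1
B: Δ = 2!·4!·2!/9! = 1/3780; Racah Σ t=2..2: t=2:+1/24 = 1/24; ⇒ 3j(3 2 3; 0 2 -2)² = 1/21, sgn -1
I_A²/I_B² = (1/42)/(1/21) = 1/2

1/2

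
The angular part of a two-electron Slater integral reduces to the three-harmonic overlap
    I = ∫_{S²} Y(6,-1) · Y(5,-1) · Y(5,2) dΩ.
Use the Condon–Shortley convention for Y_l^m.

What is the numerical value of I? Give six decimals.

Checks pass: Σm=0; 16 even; l₃=5∈[1,11].
(2·6+1)(2·5+1)(2·5+1) = 1573
Δ: 6! 6! 4! / 17! → 1/28588560
sum: t=1:−1/345600 t=2:+1/13824 t=3:−1/5184 t=4:+1/13824 t=5:−1/345600 = -7/129600
3j²(6 5 5; 0 0 0) = Δ·Π!·Σ² = 80/7293  (sign +1)
sum: t=1:−1/518400 t=2:+1/23040 t=3:−1/10368 t=4:+1/41472 = -1/32400
3j²(6 5 5; -1 -1 2) = Δ·Π!·Σ² = 128/12155  (sign +1)
combine: 4πI² = 1573·80/7293·128/12155 = 2048/11271
take √, sign +1: I = 0.12024827

0.120248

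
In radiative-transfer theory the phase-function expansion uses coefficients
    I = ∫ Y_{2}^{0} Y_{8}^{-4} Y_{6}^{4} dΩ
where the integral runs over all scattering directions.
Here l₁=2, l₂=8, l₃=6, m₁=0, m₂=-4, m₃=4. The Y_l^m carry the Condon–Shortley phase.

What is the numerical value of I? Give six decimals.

Checks pass: Σm=0; 16 even; l₃=6∈[6,10].
(2·2+1)(2·8+1)(2·6+1) = 1105
Δ: 4! 0! 12! / 17! → 1/30940
sum: t=2:+1/2073600 = 1/2073600
3j²(2 8 6; 0 0 0) = Δ·Π!·Σ² = 28/1105  (sign +1)
sum: t=2:+1/29030400 = 1/29030400
3j²(2 8 6; 0 -4 4) = Δ·Π!·Σ² = 99/7735  (sign +1)
combine: 4πI² = 1105·28/1105·99/7735 = 396/1105
take √, sign +1: I = 0.16887351

0.168874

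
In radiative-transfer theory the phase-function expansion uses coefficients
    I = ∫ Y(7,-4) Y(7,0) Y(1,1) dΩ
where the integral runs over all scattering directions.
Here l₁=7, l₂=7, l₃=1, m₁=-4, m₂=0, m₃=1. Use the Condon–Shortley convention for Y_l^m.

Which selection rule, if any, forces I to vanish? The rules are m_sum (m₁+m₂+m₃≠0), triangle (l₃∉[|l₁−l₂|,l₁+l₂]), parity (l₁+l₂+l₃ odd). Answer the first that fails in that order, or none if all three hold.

m_sum

azimuthal sum: -4 + 0 + 1 = -3  ✗
0 ≤ 1 ≤ 14 (triangle on l)
L = 7 + 7 + 1 = 15 (odd)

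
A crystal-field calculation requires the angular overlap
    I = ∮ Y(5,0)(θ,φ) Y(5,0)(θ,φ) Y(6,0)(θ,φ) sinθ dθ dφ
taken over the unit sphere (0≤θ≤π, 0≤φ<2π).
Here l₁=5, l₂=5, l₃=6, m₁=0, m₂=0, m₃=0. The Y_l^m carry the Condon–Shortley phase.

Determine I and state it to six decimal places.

0.122728

m-sum 0 ✓  L=16 even ✓  0≤6≤10 ✓
Π(2lᵢ+1) = 11×11×13 = 1573
triangle coeff Δ(5,5,6) = 1/28588560
Σ_t [0,4]: t=0:+1/345600 t=1:−1/13824 t=2:+1/5184 t=3:−1/13824 t=4:+1/345600 = 7/129600
(3j)²=80/7293 [(5 5 6; 0 0 0)], sign=+1
(m-triple is (0,0,0) — same symbol as above.)
⇒ 4πI² = 6400/33813
I = (+1)√(6400/33813/(4π)) = 0.12272787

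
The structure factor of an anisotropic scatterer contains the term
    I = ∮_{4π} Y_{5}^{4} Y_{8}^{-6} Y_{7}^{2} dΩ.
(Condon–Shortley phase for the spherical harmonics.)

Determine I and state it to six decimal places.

-0.146782

Rules hold: Σm=0, L=20 even, 3≤7≤13.
N = 11·17·15 = 2805
Δ = 6!·4!·10!/21! = 1/814773960
Racah Σ t=1..5: t=1:−1/87091200 t=2:+1/4976640 t=3:−1/2073600 t=4:+1/4976640 t=5:−1/87091200 = -1/9676800
⇒ 3j(5 8 7; 0 0 0)² = 360/46189, sgn +1
Racah Σ t=0..1: t=0:+1/348364800 t=1:−1/1045094400 = 1/522547200
⇒ 3j(5 8 7; 4 -6 2)² = 4/323, sgn -1
4πI² = N·(3j₀)²·(3jₘ)² = 21600/79781
I = -1·√(0.270741/4π) = -0.14678180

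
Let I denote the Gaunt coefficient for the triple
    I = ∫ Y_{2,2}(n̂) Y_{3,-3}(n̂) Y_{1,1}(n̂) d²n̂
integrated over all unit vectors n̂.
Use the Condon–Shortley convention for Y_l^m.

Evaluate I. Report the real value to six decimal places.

Rules hold: Σm=0, L=6 even, 1≤1≤5.
N = 5·7·3 = 105
Δ = 4!·0!·2!/7! = 1/105
Racah Σ t=2..2: t=2:+1/4 = 1/4
⇒ 3j(2 3 1; 0 0 0)² = 3/35, sgn -1
Racah Σ t=0..0: t=0:+1/48 = 1/48
⇒ 3j(2 3 1; 2 -3 1)² = 1/7, sgn +1
4πI² = N·(3j₀)²·(3jₘ)² = 9/7
I = -1·√(1.28571/4π) = -0.31986543

-0.319865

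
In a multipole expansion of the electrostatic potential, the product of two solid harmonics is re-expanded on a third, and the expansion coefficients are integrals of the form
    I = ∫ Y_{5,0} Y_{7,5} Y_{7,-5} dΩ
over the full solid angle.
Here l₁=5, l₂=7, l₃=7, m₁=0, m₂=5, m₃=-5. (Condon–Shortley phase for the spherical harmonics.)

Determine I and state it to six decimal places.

Σlᵢ=19 odd — θ-integrand is odd under cosθ→−cosθ; I=0

0.000000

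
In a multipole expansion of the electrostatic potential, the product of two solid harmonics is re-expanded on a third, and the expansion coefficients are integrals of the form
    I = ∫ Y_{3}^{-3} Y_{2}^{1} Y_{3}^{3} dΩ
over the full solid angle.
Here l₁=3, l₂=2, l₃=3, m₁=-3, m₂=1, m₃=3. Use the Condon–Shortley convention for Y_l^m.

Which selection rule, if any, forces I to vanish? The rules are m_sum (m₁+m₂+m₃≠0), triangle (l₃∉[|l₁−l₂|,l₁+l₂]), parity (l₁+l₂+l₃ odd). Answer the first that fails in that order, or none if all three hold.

Σmᵢ = 1  ✗
l₃∈[|l₁−l₂|,l₁+l₂]=[1,5], have l₃=3
Σlᵢ = 8 ⇒ even

m_sum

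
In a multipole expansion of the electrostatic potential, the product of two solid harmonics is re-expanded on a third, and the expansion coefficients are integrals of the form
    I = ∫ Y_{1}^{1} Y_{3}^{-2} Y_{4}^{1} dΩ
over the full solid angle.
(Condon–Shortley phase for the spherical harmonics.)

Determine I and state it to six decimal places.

Rules hold: Σm=0, L=8 even, 2≤4≤4.
N = 3·7·9 = 189
Δ = 0!·2!·6!/9! = 1/252
Racah Σ t=0..0: t=0:+1/36 = 1/36
⇒ 3j(1 3 4; 0 0 0)² = 4/63, sgn +1
Racah Σ t=0..0: t=0:+1/240 = 1/240
⇒ 3j(1 3 4; 1 -2 1)² = 1/84, sgn -1
4πI² = N·(3j₀)²·(3jₘ)² = 1/7
I = -1·√(0.142857/4π) = -0.10662181

-0.106622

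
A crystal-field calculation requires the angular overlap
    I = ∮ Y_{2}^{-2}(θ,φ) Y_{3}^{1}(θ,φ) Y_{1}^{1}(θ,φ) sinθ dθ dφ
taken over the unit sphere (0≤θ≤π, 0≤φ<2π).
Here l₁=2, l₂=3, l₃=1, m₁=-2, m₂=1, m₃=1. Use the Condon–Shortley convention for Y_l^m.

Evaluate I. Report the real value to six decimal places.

-0.082589

Checks pass: Σm=0; 6 even; l₃=1∈[1,5].
(2·2+1)(2·3+1)(2·1+1) = 105
Δ: 4! 0! 2! / 7! → 1/105
sum: t=2:+1/4 = 1/4
3j²(2 3 1; 0 0 0) = Δ·Π!·Σ² = 3/35  (sign -1)
sum: t=4:+1/48 = 1/48
3j²(2 3 1; -2 1 1) = Δ·Π!·Σ² = 1/105  (sign +1)
combine: 4πI² = 105·3/35·1/105 = 3/35
take √, sign -1: I = -0.08258890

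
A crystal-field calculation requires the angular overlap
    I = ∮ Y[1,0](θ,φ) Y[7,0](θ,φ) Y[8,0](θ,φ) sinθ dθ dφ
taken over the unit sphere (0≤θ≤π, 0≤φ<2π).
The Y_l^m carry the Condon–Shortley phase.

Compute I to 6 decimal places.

0.244780

Checks pass: Σm=0; 16 even; l₃=8∈[6,8].
(2·1+1)(2·7+1)(2·8+1) = 765
Δ: 0! 2! 14! / 17! → 1/2040
sum: t=0:+1/25401600 = 1/25401600
3j²(1 7 8; 0 0 0) = Δ·Π!·Σ² = 8/255  (sign +1)
(m-triple is (0,0,0) — same symbol as above.)
combine: 4πI² = 765·8/255·8/255 = 64/85
take √, sign +1: I = 0.24477981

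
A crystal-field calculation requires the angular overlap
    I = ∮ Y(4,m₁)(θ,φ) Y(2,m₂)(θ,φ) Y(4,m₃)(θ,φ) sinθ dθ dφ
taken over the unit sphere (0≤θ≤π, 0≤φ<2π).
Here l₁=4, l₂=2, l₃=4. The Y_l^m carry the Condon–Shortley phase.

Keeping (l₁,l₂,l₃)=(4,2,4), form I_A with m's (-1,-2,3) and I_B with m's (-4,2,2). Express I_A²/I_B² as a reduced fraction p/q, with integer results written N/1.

9/4

Same 4,2,4: normalisation and zero-m 3j drop out of the ratio.
A: Δ: 2! 6! 2! / 11! → 1/13860; sum: t=0:+1/480 = 1/480; 3j²(4 2 4; -1 -2 3) = Δ·Π!·Σ² = 3/110  (sign -1)
B: Δ: 2! 6! 2! / 11! → 1/13860; sum: t=2:+1/2880 = 1/2880; 3j²(4 2 4; -4 2 2) = Δ·Π!·Σ² = 2/165  (sign +1)
I_A²/I_B² = (3/110)/(2/165) = 9/4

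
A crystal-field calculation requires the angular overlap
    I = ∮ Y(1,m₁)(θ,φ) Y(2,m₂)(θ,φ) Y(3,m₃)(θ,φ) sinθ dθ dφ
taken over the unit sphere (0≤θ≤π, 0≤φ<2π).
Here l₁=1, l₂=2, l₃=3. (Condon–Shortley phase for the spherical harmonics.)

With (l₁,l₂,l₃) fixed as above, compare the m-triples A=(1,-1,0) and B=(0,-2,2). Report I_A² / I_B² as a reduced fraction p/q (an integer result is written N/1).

l's match ⇒ only the (l;m) 3-j factors differ between A and B.
A: triangle coeff Δ(1,2,3) = 1/105; Σ_t [0,0]: t=0:+1/12 = 1/12; (3j)²=1/35 [(1 2 3; 1 -1 0)], sign=-1
B: triangle coeff Δ(1,2,3) = 1/105; Σ_t [0,0]: t=0:+1/24 = 1/24; (3j)²=1/21 [(1 2 3; 0 -2 2)], sign=-1
I_A²/I_B² = (1/35)/(1/21) = 3/5

3/5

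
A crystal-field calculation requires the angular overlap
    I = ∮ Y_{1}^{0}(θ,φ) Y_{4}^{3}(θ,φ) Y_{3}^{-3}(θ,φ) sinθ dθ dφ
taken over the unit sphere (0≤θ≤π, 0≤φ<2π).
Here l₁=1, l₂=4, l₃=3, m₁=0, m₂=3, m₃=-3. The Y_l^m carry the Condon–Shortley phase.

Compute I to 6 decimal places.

-0.162868

m-sum 0 ✓  L=8 even ✓  3≤3≤5 ✓
Π(2lᵢ+1) = 3×9×7 = 189
triangle coeff Δ(1,4,3) = 1/252
Σ_t [1,1]: t=1:−1/36 = -1/36
(3j)²=4/63 [(1 4 3; 0 0 0)], sign=+1
Σ_t [1,1]: t=1:−1/720 = -1/720
(3j)²=1/36 [(1 4 3; 0 3 -3)], sign=-1
⇒ 4πI² = 1/3
I = (-1)√(1/3/(4π)) = -0.16286750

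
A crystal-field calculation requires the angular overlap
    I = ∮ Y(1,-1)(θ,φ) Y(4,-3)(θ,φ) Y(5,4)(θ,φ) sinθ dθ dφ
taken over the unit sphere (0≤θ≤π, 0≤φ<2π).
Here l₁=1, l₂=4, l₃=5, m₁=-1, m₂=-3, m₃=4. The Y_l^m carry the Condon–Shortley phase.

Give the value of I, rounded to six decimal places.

Rules hold: Σm=0, L=10 even, 3≤5≤5.
N = 3·9·11 = 297
Δ = 0!·2!·8!/11! = 1/495
Racah Σ t=0..0: t=0:+1/576 = 1/576
⇒ 3j(1 4 5; 0 0 0)² = 5/99, sgn -1
Racah Σ t=0..0: t=0:+1/10080 = 1/10080
⇒ 3j(1 4 5; -1 -3 4)² = 4/55, sgn -1
4πI² = N·(3j₀)²·(3jₘ)² = 12/11
I = +1·√(1.09091/4π) = 0.29463840

0.294638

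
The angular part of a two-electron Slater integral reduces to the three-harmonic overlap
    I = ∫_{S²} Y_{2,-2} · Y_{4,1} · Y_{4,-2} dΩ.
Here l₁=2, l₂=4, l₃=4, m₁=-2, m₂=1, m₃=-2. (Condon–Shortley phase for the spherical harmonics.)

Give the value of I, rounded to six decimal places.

0.000000

-2 + 1 − 2 = -3 ≠ 0: azimuthal integral kills it; I = 0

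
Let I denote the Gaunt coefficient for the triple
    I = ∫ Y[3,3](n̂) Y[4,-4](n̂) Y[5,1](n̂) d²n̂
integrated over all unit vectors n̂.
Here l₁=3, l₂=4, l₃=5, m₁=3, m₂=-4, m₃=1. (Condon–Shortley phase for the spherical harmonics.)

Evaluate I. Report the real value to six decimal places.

0.050679

Rules hold: Σm=0, L=12 even, 1≤5≤7.
N = 7·9·11 = 693
Δ = 2!·4!·6!/13! = 1/180180
Racah Σ t=0..2: t=0:+1/576 t=1:−1/144 t=2:+1/576 = -1/288
⇒ 3j(3 4 5; 0 0 0)² = 20/1001, sgn +1
Racah Σ t=0..0: t=0:+1/34560 = 1/34560
⇒ 3j(3 4 5; 3 -4 1)² = 1/429, sgn +1
4πI² = N·(3j₀)²·(3jₘ)² = 60/1859
I = +1·√(0.0322754/4π) = 0.05067935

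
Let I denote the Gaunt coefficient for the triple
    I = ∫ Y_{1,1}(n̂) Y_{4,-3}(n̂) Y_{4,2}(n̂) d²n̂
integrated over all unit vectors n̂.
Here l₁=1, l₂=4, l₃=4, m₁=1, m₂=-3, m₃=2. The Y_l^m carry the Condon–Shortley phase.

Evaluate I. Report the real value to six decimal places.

0.000000

Σlᵢ=9 odd — θ-integrand is odd under cosθ→−cosθ; I=0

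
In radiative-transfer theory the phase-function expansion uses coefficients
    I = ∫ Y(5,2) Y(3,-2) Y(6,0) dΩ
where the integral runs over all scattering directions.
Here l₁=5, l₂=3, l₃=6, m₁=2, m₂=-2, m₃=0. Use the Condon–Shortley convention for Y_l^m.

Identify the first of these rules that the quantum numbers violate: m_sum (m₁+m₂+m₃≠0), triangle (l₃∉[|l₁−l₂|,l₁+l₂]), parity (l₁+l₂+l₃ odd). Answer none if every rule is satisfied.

azimuthal sum: 2 − 2 + 0 = 0  ✓
2 ≤ 6 ≤ 8 (triangle on l)  ✓
L = 5 + 3 + 6 = 14 (even)  ✓

none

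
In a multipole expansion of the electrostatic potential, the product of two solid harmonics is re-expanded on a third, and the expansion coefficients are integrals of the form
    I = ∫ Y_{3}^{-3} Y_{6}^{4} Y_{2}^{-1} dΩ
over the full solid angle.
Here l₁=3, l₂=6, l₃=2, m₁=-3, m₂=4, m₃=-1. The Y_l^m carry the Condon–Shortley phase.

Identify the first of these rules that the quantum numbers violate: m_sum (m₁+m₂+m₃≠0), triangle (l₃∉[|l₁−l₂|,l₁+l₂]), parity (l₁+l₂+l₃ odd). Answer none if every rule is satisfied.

m₁+m₂+m₃ = -3 + 4 − 1 = 0  ✓
triangle: |3−6|=3 ≤ l₃=2 ≤ 3+6=9  ✗
parity: l₁+l₂+l₃ = 11 is odd

triangle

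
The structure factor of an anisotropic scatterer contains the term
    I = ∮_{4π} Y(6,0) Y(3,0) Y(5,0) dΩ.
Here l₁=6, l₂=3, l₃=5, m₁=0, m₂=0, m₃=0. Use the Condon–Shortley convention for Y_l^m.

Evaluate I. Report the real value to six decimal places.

Checks pass: Σm=0; 14 even; l₃=5∈[3,9].
(2·6+1)(2·3+1)(2·5+1) = 1001
Δ: 4! 8! 2! / 15! → 1/675675
sum: t=1:−1/8640 t=2:+1/2304 t=3:−1/8640 = 7/34560
3j²(6 3 5; 0 0 0) = Δ·Π!·Σ² = 7/429  (sign -1)
(m-triple is (0,0,0) — same symbol as above.)
combine: 4πI² = 1001·7/429·7/429 = 343/1287
take √, sign +1: I = 0.14563067

0.145631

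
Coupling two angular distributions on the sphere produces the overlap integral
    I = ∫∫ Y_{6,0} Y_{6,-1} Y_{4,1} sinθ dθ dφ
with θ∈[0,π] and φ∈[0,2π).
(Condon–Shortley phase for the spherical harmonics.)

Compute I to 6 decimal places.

Checks pass: Σm=0; 16 even; l₃=4∈[0,12].
(2·6+1)(2·6+1)(2·4+1) = 1521
Δ: 8! 4! 4! / 17! → 1/15315300
sum: t=2:+1/829440 t=3:−1/25920 t=4:+1/9216 t=5:−1/25920 t=6:+1/829440 = 7/207360
3j²(6 6 4; 0 0 0) = Δ·Π!·Σ² = 28/2431  (sign +1)
sum: t=2:+1/207360 t=3:−1/17280 t=4:+1/13824 t=5:−1/103680 = 1/103680
3j²(6 6 4; 0 -1 1) = Δ·Π!·Σ² = 10/7293  (sign -1)
combine: 4πI² = 1521·28/2431·10/7293 = 840/34969
take √, sign -1: I = -0.04372130

-0.043721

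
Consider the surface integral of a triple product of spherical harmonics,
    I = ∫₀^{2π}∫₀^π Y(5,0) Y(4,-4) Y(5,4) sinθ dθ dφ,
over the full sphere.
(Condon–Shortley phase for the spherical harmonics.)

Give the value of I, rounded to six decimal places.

Rules hold: Σm=0, L=14 even, 1≤5≤9.
N = 11·9·11 = 1089
Δ = 4!·6!·4!/15! = 1/3153150
Racah Σ t=0..4: t=0:+1/69120 t=1:−1/1728 t=2:+1/576 t=3:−1/1728 t=4:+1/69120 = 7/11520
⇒ 3j(5 4 5; 0 0 0)² = 2/143, sgn -1
Racah Σ t=0..0: t=0:+1/69120 = 1/69120
⇒ 3j(5 4 5; 0 -4 4)² = 2/143, sgn -1
4πI² = N·(3j₀)²·(3jₘ)² = 36/169
I = +1·√(0.213018/4π) = 0.13019760

0.130198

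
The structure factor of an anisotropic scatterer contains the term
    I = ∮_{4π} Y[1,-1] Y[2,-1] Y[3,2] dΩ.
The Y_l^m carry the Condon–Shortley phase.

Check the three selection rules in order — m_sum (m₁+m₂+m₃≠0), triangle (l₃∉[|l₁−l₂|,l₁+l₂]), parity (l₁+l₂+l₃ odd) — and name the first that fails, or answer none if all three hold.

azimuthal sum: -1 − 1 + 2 = 0  ✓
1 ≤ 3 ≤ 3 (triangle on l)  ✓
L = 1 + 2 + 3 = 6 (even)  ✓

none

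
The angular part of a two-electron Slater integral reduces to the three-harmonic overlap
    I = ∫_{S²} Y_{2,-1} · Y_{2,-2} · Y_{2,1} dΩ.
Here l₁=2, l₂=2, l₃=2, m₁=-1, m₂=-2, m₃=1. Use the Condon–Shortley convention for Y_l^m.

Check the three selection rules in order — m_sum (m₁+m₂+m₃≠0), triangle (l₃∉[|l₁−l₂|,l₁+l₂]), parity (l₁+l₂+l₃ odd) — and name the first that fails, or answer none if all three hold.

m_sum

azimuthal sum: -1 − 2 + 1 = -2  ✗
0 ≤ 2 ≤ 4 (triangle on l)
L = 2 + 2 + 2 = 6 (even)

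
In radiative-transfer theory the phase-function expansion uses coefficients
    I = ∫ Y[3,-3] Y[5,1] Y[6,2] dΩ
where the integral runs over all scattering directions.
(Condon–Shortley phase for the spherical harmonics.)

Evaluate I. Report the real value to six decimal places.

Checks pass: Σm=0; 14 even; l₃=6∈[2,8].
(2·3+1)(2·5+1)(2·6+1) = 1001
Δ: 2! 4! 8! / 15! → 1/675675
sum: t=0:+1/8640 t=1:−1/2304 t=2:+1/8640 = -7/34560
3j²(3 5 6; 0 0 0) = Δ·Π!·Σ² = 7/429  (sign -1)
sum: t=2:+1/27648 = 1/27648
3j²(3 5 6; -3 1 2) = Δ·Π!·Σ² = 10/429  (sign +1)
combine: 4πI² = 1001·7/429·10/429 = 490/1287
take √, sign -1: I = -0.17406195

-0.174062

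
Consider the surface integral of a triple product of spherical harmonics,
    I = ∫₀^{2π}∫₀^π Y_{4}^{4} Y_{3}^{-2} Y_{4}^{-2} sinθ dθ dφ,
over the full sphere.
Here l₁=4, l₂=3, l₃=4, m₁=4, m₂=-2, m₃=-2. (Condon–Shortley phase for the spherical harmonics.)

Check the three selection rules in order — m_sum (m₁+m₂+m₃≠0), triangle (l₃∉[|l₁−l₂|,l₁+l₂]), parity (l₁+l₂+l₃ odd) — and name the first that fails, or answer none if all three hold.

Σmᵢ = 0  ✓
l₃∈[|l₁−l₂|,l₁+l₂]=[1,7], have l₃=4  ✓
Σlᵢ = 11 ⇒ odd  ✗

parity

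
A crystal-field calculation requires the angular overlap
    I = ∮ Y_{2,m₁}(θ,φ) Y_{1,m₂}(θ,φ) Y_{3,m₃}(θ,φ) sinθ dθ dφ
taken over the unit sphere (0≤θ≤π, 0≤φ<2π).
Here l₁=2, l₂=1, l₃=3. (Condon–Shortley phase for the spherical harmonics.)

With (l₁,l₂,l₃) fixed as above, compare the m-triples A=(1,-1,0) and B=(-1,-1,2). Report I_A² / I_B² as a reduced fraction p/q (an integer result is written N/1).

l's match ⇒ only the (l;m) 3-j factors differ between A and B.
A: triangle coeff Δ(2,1,3) = 1/105; Σ_t [0,0]: t=0:+1/12 = 1/12; (3j)²=1/35 [(2 1 3; 1 -1 0)], sign=-1
B: triangle coeff Δ(2,1,3) = 1/105; Σ_t [0,0]: t=0:+1/12 = 1/12; (3j)²=2/21 [(2 1 3; -1 -1 2)], sign=-1
I_A²/I_B² = (1/35)/(2/21) = 3/10

3/10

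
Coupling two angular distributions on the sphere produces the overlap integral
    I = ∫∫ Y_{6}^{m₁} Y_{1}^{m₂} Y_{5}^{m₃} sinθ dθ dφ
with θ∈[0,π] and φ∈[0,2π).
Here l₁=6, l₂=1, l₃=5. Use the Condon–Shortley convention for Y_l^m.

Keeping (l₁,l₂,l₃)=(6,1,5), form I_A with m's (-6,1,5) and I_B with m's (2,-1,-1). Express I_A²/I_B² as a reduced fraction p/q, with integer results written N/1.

l's match ⇒ only the (l;m) 3-j factors differ between A and B.
A: triangle coeff Δ(6,1,5) = 1/858; Σ_t [2,2]: t=2:+1/7257600 = 1/7257600; (3j)²=1/13 [(6 1 5; -6 1 5)], sign=+1
B: triangle coeff Δ(6,1,5) = 1/858; Σ_t [0,0]: t=0:+1/34560 = 1/34560; (3j)²=14/429 [(6 1 5; 2 -1 -1)], sign=+1
I_A²/I_B² = (1/13)/(14/429) = 33/14

33/14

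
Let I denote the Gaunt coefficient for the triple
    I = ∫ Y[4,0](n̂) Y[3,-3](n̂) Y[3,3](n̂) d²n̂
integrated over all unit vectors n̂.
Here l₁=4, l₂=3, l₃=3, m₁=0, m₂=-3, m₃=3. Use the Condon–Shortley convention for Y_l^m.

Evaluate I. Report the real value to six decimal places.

-0.076935

Rules hold: Σm=0, L=10 even, 1≤3≤7.
N = 9·7·7 = 441
Δ = 4!·4!·2!/11! = 1/34650
Racah Σ t=1..3: t=1:−1/72 t=2:+1/16 t=3:−1/72 = 5/144
⇒ 3j(4 3 3; 0 0 0)² = 2/77, sgn -1
Racah Σ t=0..0: t=0:+1/1152 = 1/1152
⇒ 3j(4 3 3; 0 -3 3)² = 1/154, sgn +1
4πI² = N·(3j₀)²·(3jₘ)² = 9/121
I = -1·√(0.0743802/4π) = -0.07693494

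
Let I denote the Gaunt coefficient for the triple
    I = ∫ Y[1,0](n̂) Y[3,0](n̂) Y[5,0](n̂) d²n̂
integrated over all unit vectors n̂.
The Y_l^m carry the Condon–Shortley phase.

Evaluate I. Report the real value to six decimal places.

0.000000

l₃=5 ∉ [2,4] — triangle fails ⇒ I = 0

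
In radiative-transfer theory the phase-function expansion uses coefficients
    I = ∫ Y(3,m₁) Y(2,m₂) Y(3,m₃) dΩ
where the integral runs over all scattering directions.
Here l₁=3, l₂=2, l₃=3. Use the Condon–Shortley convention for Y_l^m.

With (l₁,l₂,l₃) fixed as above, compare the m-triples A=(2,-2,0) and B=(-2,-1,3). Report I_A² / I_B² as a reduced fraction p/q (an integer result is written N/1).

Same 3,2,3: normalisation and zero-m 3j drop out of the ratio.
A: Δ: 2! 4! 2! / 9! → 1/3780; sum: t=0:+1/24 = 1/24; 3j²(3 2 3; 2 -2 0) = Δ·Π!·Σ² = 1/21  (sign -1)
B: Δ: 2! 4! 2! / 9! → 1/3780; sum: t=1:−1/48 = -1/48; 3j²(3 2 3; -2 -1 3) = Δ·Π!·Σ² = 5/84  (sign -1)
I_A²/I_B² = (1/21)/(5/84) = 4/5

4/5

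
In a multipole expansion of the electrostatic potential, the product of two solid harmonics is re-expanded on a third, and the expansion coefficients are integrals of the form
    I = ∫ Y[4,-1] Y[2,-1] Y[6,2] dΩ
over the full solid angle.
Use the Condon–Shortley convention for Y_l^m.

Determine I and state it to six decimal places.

0.238034

Rules hold: Σm=0, L=12 even, 2≤6≤6.
N = 9·5·13 = 585
Δ = 0!·8!·4!/13! = 1/6435
Racah Σ t=0..0: t=0:+1/2304 = 1/2304
⇒ 3j(4 2 6; 0 0 0)² = 5/143, sgn +1
Racah Σ t=0..0: t=0:+1/4320 = 1/4320
⇒ 3j(4 2 6; -1 -1 2)² = 224/6435, sgn +1
4πI² = N·(3j₀)²·(3jₘ)² = 1120/1573
I = +1·√(0.712015/4π) = 0.23803440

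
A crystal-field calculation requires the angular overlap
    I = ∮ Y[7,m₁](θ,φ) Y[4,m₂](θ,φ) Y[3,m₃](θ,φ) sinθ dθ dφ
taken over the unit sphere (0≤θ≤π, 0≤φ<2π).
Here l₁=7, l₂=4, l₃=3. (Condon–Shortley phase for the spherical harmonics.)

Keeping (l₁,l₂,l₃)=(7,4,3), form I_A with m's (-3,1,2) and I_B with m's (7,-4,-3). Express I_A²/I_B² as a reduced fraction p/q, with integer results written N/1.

48/143

l's match ⇒ only the (l;m) 3-j factors differ between A and B.
A: triangle coeff Δ(7,4,3) = 1/45045; Σ_t [5,5]: t=5:−1/86400 = -1/86400; (3j)²=16/715 [(7 4 3; -3 1 2)], sign=+1
B: triangle coeff Δ(7,4,3) = 1/45045; Σ_t [0,0]: t=0:+1/29030400 = 1/29030400; (3j)²=1/15 [(7 4 3; 7 -4 -3)], sign=+1
I_A²/I_B² = (16/715)/(1/15) = 48/143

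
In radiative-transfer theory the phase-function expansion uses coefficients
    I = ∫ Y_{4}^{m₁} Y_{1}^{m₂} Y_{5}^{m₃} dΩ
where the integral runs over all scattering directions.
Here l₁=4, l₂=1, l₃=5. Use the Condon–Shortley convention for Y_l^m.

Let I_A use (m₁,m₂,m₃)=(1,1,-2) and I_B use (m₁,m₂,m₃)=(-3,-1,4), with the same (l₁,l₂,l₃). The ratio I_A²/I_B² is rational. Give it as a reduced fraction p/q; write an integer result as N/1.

Shared (l₁,l₂,l₃)=(4,1,5): N and (l;000)² cancel in I_A²/I_B².
A: Δ = 0!·8!·2!/11! = 1/495; Racah Σ t=0..0: t=0:+1/1440 = 1/1440; ⇒ 3j(4 1 5; 1 1 -2)² = 7/165, sgn -1
B: Δ = 0!·8!·2!/11! = 1/495; Racah Σ t=0..0: t=0:+1/10080 = 1/10080; ⇒ 3j(4 1 5; -3 -1 4)² = 4/55, sgn -1
I_A²/I_B² = (7/165)/(4/55) = 7/12

7/12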